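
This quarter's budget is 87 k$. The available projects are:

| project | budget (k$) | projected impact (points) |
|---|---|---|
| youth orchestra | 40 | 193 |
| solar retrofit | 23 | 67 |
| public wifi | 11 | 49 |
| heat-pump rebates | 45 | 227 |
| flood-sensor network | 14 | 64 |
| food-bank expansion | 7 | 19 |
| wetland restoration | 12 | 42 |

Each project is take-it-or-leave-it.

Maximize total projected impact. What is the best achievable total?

420

Youth orchestra + heat-pump rebates uses 85 of the 87 k$ and totals 420.
Every other selection either busts 87 k$ or fails to beat 420.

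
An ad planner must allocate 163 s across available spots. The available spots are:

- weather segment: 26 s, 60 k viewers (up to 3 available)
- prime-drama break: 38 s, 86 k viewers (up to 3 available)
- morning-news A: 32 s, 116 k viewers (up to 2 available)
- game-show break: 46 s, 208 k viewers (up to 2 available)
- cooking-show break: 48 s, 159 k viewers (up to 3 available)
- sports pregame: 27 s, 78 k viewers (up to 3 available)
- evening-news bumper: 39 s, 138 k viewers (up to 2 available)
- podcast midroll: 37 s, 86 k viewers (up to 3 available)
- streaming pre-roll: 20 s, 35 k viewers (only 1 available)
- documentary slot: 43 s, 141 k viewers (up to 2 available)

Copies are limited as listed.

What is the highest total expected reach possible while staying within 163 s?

670

Density check — game-show break 4.52, morning-news A 3.62, evening-news bumper 3.54, cooking-show break 3.31 are the best per s.
Greedy by ratio would take 2×morning-news A + 2×game-show break: 156 s used, total 648.
Replace morning-news A with evening-news bumper: the trade gains 22 net, giving 670 at 163 s.
Every other selection either busts 163 s or exceeds an availability limit or fails to beat 670.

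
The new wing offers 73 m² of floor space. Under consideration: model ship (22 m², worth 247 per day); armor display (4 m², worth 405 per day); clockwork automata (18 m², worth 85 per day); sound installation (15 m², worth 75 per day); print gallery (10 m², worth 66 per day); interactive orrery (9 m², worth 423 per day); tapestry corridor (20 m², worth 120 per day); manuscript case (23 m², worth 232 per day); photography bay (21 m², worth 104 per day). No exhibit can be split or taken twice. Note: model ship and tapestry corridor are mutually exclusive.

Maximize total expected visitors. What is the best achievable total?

Taking the top-ratio exhibits first gives model ship + armor display + print gallery + interactive orrery + manuscript case for 1373 (68 m²).
The 10 m² tied up in print gallery is better spent on sound installation — total rises to 1382 (73 m²).
That's the maximum — no feasible swap from here does better than 1382.

1382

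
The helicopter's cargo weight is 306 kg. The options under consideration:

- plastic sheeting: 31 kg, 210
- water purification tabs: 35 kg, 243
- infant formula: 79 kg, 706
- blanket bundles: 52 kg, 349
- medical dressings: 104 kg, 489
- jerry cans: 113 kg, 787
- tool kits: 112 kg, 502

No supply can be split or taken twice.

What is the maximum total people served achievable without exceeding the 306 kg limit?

By people served per kg: infant formula 8.94, jerry cans 6.96, water purification tabs 6.94 lead.
Taking the top-ratio supplies first gives plastic sheeting + water purification tabs + infant formula + jerry cans for 1946 (258 kg).
The 31 kg tied up in plastic sheeting is better spent on blanket bundles — total rises to 2085 (279 kg).

2085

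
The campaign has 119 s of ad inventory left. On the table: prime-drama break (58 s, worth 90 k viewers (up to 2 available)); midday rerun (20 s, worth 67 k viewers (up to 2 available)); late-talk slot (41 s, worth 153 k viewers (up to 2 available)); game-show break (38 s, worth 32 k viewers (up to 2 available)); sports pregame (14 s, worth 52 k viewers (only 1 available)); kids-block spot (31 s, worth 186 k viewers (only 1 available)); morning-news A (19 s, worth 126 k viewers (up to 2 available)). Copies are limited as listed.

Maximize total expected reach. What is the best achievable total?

By expected reach per s: morning-news A 6.63, kids-block spot 6.00, late-talk slot 3.73 lead.
Late-talk slot + kids-block spot + 2×morning-news A uses 110 of the 119 s and totals 591.
No other feasible combination exceeds 591.

591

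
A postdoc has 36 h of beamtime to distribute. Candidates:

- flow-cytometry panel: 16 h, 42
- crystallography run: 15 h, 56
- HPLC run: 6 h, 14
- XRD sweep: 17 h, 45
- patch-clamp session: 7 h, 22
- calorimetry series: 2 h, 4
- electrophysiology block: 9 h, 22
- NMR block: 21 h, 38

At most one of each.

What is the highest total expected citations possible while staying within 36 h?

105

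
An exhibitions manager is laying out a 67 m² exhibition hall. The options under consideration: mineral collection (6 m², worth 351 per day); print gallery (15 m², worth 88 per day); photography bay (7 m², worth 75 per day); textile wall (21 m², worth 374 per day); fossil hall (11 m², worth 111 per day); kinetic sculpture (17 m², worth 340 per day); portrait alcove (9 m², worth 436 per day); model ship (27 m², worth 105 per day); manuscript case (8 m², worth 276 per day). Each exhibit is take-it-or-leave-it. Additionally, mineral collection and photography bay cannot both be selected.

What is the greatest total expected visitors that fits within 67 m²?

Taking mineral collection + textile wall + kinetic sculpture + portrait alcove + manuscript case: 61 m² used, 1777 in expected visitors.

1777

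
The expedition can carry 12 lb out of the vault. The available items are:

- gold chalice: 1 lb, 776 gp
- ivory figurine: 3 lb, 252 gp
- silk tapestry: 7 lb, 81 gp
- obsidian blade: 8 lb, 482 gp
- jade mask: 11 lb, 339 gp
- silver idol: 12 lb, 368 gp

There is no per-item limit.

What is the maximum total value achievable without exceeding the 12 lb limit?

9312

Taking 12×gold chalice: 12 lb used, 9312 in value.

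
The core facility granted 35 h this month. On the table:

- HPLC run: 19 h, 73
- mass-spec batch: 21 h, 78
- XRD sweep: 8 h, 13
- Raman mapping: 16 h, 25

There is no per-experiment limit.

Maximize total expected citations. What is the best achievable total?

By expected citations per h: HPLC run 3.84, mass-spec batch 3.71, XRD sweep 1.62, Raman mapping 1.56 lead.
Taking HPLC run + 2×XRD sweep: 35 h used, 99 in expected citations.
Every other selection either busts 35 h or fails to beat 99.

99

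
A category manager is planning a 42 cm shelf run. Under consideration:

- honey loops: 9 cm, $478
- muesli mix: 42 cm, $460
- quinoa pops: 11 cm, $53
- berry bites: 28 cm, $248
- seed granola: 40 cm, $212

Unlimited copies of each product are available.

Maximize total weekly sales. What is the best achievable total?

Density check — honey loops 53.11, muesli mix 10.95, berry bites 8.86, seed granola 5.30 are the best per cm.
4×honey loops uses 36 of the 42 cm and totals 1912.

1912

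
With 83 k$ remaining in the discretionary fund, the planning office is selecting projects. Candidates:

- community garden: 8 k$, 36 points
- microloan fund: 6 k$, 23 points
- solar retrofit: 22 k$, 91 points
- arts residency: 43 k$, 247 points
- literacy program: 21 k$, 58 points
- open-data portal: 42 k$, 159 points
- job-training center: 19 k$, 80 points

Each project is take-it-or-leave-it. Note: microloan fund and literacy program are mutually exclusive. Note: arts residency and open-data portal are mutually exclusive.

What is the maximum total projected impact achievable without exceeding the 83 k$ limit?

Density check — arts residency 5.74, community garden 4.50, job-training center 4.21, solar retrofit 4.14 are the best per k$.
The ratio heuristic lands on community garden + microloan fund + arts residency + job-training center (386) but leaves 7 k$ idle.
The 19 k$ tied up in job-training center is better spent on solar retrofit — total rises to 397 (79 k$).
Next best is community garden + microloan fund + arts residency + job-training center at 386 (76 k$) — short by 11.

397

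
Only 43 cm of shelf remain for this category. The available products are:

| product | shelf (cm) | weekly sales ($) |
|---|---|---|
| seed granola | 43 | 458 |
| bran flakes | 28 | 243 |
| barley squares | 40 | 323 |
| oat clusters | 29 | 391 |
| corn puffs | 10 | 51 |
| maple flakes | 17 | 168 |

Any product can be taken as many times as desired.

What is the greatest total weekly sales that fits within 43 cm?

458

By weekly sales per cm: oat clusters 13.48, seed granola 10.65, maple flakes 9.88 lead.
The ratio heuristic lands on oat clusters + corn puffs (442) but leaves 4 cm idle.
The 39 cm tied up in oat clusters and corn puffs is better spent on seed granola — total rises to 458 (43 cm).
Every other selection either busts 43 cm or fails to beat 458.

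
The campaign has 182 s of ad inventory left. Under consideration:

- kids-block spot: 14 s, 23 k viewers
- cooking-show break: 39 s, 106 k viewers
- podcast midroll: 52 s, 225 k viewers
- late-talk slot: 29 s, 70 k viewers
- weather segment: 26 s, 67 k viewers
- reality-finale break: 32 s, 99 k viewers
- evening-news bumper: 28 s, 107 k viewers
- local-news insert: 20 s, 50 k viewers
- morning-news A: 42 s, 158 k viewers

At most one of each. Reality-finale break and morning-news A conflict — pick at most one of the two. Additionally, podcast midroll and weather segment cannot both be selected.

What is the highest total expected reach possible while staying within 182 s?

Density check — podcast midroll 4.33, evening-news bumper 3.82, morning-news A 3.76, reality-finale break 3.09 are the best per s.
Best packing: cooking-show break + podcast midroll + evening-news bumper + local-news insert + morning-news A — 181 s, 646 total.
An exhaustive check of the 512 subsets confirms 646.

646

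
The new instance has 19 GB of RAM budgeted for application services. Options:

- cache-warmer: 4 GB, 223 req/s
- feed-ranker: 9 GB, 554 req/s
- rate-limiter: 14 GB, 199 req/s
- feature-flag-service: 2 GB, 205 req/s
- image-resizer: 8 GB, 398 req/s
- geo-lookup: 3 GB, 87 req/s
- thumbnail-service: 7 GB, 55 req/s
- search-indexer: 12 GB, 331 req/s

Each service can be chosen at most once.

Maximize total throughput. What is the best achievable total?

Taking the top-ratio services first gives cache-warmer + feed-ranker + feature-flag-service + geo-lookup for 1069 (18 GB).
Replace cache-warmer and geo-lookup with image-resizer: the trade gains 88 net, giving 1157 at 19 GB.
Runner-up cache-warmer + feed-ranker + feature-flag-service + geo-lookup tops out at 1069.

1157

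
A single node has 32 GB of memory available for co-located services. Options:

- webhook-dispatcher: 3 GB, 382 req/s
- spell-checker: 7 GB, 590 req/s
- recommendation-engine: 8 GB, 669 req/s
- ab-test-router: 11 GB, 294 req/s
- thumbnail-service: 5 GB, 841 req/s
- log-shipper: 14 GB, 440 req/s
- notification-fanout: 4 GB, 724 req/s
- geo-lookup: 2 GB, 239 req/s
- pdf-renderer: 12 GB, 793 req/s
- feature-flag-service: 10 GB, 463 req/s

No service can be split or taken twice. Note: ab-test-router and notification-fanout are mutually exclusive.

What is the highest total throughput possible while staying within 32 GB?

3445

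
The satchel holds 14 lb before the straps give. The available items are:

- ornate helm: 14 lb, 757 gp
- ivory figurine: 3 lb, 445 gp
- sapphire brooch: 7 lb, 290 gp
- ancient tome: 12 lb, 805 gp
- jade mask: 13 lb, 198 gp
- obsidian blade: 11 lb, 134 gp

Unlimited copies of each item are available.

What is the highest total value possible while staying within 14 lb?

1780

Best packing: 4×ivory figurine — 12 lb, 1780 total.
Every other selection either busts 14 lb or fails to beat 1780.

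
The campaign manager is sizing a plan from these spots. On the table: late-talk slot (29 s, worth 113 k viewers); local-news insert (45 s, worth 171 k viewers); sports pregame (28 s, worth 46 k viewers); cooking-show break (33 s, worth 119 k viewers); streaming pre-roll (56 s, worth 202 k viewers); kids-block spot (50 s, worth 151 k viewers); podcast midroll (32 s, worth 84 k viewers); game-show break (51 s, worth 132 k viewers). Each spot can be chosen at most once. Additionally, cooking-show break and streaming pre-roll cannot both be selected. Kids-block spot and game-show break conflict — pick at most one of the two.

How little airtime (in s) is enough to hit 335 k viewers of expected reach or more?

Minimise s subject to total expected reach ≥ 335.
local-news insert + streaming pre-roll: 373 expected reach at 101 s.
No combination under 101 s hits 335.

101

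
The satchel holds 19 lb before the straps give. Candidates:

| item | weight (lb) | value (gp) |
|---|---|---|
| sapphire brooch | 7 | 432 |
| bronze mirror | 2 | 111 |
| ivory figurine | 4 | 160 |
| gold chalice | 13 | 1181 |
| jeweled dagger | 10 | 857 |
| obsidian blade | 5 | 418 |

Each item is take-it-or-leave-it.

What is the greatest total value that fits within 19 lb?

1599

Gold chalice + obsidian blade uses 18 of the 19 lb and totals 1599.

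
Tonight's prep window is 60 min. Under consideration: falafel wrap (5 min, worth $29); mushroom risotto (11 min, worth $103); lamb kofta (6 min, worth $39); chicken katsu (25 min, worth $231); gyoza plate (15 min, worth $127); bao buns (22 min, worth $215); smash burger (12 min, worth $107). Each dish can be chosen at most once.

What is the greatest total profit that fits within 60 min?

Filling by ratio: mushroom risotto + chicken katsu + bao buns for 549, with 2 min left unused.
Replace mushroom risotto with smash burger: the trade gains 4 net, giving 553 at 59 min.
Runner-up mushroom risotto + gyoza plate + bao buns + smash burger tops out at 552.

553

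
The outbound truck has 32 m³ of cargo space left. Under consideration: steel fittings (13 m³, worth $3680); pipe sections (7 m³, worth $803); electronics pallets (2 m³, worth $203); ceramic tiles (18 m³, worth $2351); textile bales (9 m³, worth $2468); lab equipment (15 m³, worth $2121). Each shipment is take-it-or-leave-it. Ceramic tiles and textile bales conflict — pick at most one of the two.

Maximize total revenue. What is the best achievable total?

7154

Density check — steel fittings 283.08, textile bales 274.22, lab equipment 141.40, ceramic tiles 130.61 are the best per m³.
Steel fittings + pipe sections + electronics pallets + textile bales uses 31 of the 32 m³ and totals 7154.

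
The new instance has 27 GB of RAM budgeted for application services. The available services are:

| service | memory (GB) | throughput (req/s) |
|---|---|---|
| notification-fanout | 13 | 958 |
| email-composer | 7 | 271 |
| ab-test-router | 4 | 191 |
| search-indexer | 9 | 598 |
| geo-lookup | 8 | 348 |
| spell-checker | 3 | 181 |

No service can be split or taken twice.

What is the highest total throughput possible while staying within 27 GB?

1747

The ratio heuristic lands on notification-fanout + search-indexer + spell-checker (1737) but leaves 2 GB idle.
Dropping spell-checker frees 3 GB; slotting in ab-test-router (4 GB) lifts the total to 1747 at 26 GB.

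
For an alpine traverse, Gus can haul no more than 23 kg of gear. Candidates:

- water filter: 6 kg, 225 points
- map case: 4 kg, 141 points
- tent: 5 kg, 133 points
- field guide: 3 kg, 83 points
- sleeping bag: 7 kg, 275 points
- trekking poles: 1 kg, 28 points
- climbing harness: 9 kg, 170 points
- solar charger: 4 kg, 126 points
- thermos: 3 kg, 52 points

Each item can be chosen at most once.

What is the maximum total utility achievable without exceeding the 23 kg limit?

802

Taking the top-ratio items first gives water filter + map case + sleeping bag + trekking poles + solar charger for 795 (22 kg).
Replace solar charger with tent: the trade gains 7 net, giving 802 at 23 kg.
Runner-up water filter + map case + sleeping bag + trekking poles + solar charger tops out at 795.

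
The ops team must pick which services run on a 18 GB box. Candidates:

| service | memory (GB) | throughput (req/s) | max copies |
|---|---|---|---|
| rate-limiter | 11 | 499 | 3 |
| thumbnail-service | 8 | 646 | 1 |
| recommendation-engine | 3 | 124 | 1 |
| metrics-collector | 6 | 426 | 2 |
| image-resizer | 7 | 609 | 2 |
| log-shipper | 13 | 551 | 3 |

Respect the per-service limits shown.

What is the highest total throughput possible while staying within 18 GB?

Filling by ratio: recommendation-engine + 2×image-resizer for 1342, with 1 GB left unused.
The 7 GB tied up in image-resizer is better spent on thumbnail-service — total rises to 1379 (18 GB).
Every other selection either busts 18 GB or exceeds an availability limit or fails to beat 1379.

1379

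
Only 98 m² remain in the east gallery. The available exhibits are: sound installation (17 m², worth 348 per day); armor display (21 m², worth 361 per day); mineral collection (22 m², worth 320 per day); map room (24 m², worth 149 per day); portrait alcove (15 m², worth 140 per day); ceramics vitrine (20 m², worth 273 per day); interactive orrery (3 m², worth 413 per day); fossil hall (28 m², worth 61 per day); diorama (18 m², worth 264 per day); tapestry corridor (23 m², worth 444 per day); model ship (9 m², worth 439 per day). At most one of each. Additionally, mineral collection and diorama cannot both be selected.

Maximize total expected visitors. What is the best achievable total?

2325

Taking the top-ratio exhibits first gives sound installation + armor display + interactive orrery + diorama + tapestry corridor + model ship for 2269 (91 m²).
Dropping diorama frees 18 m²; slotting in mineral collection (22 m²) lifts the total to 2325 at 95 m².
Next best is sound installation + armor display + ceramics vitrine + interactive orrery + tapestry corridor + model ship at 2278 (93 m²) — short by 47.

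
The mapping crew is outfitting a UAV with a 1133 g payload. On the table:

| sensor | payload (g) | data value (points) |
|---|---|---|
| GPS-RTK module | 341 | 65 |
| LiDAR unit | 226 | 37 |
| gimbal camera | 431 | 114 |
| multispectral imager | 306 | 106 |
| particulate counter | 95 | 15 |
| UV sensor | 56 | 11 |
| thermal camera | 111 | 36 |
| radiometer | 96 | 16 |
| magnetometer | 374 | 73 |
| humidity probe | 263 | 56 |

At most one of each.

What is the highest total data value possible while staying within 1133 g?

312

Taking gimbal camera + multispectral imager + thermal camera + humidity probe: 1111 g used, 312 in data value.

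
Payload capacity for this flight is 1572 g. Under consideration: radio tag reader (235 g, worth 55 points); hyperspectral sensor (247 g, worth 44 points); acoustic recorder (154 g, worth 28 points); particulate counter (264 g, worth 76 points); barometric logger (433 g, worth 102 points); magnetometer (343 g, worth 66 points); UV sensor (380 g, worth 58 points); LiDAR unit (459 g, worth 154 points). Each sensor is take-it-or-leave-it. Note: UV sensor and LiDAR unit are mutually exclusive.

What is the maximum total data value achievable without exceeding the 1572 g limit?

Ranking by ratio (data value/g): LiDAR unit 0.34, particulate counter 0.29, barometric logger 0.24, radio tag reader 0.23.
Taking radio tag reader + acoustic recorder + particulate counter + barometric logger + LiDAR unit: 1545 g used, 415 in data value.

415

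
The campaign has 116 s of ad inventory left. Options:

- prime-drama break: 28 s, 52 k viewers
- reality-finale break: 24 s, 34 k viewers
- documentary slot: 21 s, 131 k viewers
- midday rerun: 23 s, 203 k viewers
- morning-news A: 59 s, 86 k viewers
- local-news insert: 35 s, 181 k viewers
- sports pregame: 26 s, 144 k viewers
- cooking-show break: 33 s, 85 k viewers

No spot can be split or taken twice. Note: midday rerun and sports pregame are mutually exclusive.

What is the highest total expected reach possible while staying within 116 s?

600

Best packing: documentary slot + midday rerun + local-news insert + cooking-show break — 112 s, 600 total.
That's the maximum — no feasible swap from here does better than 600.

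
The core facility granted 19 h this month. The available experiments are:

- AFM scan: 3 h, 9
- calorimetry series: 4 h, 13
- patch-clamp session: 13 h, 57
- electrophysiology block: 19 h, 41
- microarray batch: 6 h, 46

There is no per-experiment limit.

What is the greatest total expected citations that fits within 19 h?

138

Ranking by ratio (expected citations/h): microarray batch 7.67, patch-clamp session 4.38, calorimetry series 3.25, AFM scan 3.00.
3×microarray batch uses 18 of the 19 h and totals 138.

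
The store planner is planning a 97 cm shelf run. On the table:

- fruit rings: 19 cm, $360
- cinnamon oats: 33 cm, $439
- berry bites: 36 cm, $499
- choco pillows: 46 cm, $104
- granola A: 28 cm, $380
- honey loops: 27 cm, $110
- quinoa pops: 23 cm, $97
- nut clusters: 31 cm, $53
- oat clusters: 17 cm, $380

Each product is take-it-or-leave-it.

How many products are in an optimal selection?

The maximum weekly sales within 97 cm is 1559.
For example fruit rings + cinnamon oats + granola A + oat clusters achieves it, using 97 cm.
All optima have 4 products.

4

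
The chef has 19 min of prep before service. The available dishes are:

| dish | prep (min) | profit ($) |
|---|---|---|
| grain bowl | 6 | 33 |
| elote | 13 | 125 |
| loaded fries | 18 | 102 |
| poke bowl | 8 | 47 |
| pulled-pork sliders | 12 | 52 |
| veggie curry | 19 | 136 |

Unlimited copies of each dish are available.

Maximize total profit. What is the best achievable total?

158

The ratio ordering already packs tightly: grain bowl + elote, 19 min, 158.
Nothing else within 19 min beats 158.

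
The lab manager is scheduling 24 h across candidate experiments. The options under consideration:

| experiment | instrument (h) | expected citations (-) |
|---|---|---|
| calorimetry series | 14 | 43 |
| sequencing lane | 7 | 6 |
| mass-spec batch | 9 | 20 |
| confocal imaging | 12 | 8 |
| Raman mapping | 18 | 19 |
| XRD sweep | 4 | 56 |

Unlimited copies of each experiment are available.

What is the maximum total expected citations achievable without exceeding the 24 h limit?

6×XRD sweep uses 24 of the 24 h and totals 336.

336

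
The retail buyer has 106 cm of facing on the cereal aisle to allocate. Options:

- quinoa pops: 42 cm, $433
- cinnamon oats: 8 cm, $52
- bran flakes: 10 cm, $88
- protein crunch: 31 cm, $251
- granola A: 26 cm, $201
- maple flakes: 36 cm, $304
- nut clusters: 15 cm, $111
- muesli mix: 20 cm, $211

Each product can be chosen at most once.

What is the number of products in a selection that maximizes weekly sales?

Optimal total is 1000.
quinoa pops + cinnamon oats + maple flakes + muesli mix hits 1000 at 106 cm.
Any selection reaching 1000 contains exactly 4 products.

4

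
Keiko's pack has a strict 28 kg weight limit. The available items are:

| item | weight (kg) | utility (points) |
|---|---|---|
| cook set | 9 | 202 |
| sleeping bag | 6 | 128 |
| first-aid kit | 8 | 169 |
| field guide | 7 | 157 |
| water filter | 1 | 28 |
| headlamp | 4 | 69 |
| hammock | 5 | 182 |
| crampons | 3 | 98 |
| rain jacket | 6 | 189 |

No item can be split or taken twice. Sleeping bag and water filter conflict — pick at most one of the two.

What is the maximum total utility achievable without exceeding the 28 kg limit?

768

The ratio ordering already packs tightly: cook set + water filter + headlamp + hammock + crampons + rain jacket, 28 kg, 768.
The closest alternative, sleeping bag + first-aid kit + hammock + crampons + rain jacket, reaches only 766.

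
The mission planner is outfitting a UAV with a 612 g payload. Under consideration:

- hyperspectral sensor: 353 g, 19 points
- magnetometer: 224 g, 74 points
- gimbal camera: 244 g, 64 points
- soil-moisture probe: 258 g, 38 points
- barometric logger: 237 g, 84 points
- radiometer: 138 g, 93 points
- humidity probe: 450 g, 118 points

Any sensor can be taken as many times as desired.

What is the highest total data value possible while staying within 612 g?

Ranking by ratio (data value/g): radiometer 0.67, barometric logger 0.35, magnetometer 0.33.
Taking 4×radiometer: 552 g used, 372 in data value.
No other feasible combination exceeds 372.

372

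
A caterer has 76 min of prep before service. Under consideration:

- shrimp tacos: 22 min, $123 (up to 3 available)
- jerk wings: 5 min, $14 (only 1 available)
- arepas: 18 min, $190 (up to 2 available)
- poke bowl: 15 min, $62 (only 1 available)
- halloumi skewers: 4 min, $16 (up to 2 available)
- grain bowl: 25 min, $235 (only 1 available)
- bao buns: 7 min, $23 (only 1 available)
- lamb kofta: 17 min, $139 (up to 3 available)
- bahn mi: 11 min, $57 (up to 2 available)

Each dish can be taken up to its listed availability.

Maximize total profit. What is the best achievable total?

Density check — arepas 10.56, grain bowl 9.40, lamb kofta 8.18, shrimp tacos 5.59 are the best per min.
Taking 2×arepas + halloumi skewers + grain bowl + bahn mi: 76 min used, 688 in profit.
Nothing else within 76 min beats 688.

688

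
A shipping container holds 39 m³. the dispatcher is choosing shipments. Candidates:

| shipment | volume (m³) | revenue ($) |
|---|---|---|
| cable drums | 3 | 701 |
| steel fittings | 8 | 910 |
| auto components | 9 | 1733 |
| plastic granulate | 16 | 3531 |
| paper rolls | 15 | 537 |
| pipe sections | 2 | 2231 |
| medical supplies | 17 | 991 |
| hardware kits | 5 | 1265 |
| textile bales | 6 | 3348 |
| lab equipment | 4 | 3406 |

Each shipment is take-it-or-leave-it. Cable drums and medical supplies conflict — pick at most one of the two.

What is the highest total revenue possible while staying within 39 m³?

14482

Density check — pipe sections 1115.50, lab equipment 851.50, textile bales 558.00, hardware kits 253.00 are the best per m³.
Taking cable drums + plastic granulate + pipe sections + hardware kits + textile bales + lab equipment: 36 m³ used, 14482 in revenue.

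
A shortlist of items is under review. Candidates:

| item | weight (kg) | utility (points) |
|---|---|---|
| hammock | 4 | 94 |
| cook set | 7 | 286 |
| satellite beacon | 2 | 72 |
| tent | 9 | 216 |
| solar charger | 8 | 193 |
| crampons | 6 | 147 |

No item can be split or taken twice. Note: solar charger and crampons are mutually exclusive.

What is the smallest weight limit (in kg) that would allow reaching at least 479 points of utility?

15

Need the lightest bundle worth ≥ 479.
cook set + solar charger: 479 utility at 15 kg.
Below 15 kg the best achievable stays under 479.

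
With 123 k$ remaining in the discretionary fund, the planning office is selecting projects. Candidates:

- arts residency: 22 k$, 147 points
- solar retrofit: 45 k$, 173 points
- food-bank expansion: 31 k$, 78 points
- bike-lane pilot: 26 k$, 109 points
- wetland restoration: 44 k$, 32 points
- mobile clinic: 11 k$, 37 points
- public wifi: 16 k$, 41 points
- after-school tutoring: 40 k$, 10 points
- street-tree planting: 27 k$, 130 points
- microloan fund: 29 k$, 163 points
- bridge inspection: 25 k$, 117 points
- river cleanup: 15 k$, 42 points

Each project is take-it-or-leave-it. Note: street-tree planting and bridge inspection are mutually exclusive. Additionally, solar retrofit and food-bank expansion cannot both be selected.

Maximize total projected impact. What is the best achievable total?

613

Density check — arts residency 6.68, microloan fund 5.62, street-tree planting 4.81 are the best per k$.
Taking arts residency + solar retrofit + street-tree planting + microloan fund: 123 k$ used, 613 in projected impact.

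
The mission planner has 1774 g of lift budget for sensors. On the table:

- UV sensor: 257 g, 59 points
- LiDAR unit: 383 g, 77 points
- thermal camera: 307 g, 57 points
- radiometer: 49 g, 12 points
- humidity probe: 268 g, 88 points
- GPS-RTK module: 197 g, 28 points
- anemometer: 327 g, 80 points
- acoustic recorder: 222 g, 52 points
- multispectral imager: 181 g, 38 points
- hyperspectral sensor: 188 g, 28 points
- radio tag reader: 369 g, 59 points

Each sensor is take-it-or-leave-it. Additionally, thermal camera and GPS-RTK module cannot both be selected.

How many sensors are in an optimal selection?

6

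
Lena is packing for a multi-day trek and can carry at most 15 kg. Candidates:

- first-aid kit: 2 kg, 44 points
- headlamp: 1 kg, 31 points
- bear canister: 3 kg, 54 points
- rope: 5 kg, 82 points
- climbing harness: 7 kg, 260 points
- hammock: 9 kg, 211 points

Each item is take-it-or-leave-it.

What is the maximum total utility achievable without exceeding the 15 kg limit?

417

By utility per kg: climbing harness 37.14, headlamp 31.00, hammock 23.44 lead.
Filling by ratio: first-aid kit + headlamp + bear canister + climbing harness for 389, with 2 kg left unused.
Replace bear canister with rope: the trade gains 28 net, giving 417 at 15 kg.
The closest alternative, bear canister + rope + climbing harness, reaches only 396.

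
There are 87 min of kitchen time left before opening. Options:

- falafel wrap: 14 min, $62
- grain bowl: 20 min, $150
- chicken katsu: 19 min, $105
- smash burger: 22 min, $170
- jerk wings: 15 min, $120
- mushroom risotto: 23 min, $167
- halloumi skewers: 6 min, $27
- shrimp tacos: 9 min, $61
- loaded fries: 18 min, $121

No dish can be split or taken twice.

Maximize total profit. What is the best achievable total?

Greedy by ratio would take grain bowl + smash burger + jerk wings + mushroom risotto + halloumi skewers: 86 min used, total 634.
Dropping grain bowl and halloumi skewers frees 26 min; slotting in shrimp tacos + loaded fries (27 min) lifts the total to 639 at 87 min.
Next best is grain bowl + smash burger + jerk wings + mushroom risotto + halloumi skewers at 634 (86 min) — short by 5.

639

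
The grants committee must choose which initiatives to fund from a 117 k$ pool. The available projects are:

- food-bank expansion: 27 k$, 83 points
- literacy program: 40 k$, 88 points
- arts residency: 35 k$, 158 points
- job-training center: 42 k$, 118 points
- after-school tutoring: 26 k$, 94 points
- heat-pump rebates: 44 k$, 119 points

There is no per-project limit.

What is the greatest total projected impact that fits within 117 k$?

By projected impact per k$: arts residency 4.51, after-school tutoring 3.62, food-bank expansion 3.07, job-training center 2.81 lead.
3×arts residency uses 105 of the 117 k$ and totals 474.
Every other selection either busts 117 k$ or fails to beat 474.

474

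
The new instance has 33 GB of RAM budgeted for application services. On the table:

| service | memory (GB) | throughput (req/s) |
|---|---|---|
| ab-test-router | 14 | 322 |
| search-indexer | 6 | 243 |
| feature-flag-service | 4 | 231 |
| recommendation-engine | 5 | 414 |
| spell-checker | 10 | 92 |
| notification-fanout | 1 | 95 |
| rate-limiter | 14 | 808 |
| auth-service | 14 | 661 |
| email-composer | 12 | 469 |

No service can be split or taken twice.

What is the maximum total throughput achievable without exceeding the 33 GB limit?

1883

A density-first pass picks search-indexer + feature-flag-service + recommendation-engine + notification-fanout + rate-limiter — 1791 at 30 GB.
Dropping search-indexer and feature-flag-service and notification-fanout frees 11 GB; slotting in auth-service (14 GB) lifts the total to 1883 at 33 GB.
Every other selection either busts 33 GB or fails to beat 1883.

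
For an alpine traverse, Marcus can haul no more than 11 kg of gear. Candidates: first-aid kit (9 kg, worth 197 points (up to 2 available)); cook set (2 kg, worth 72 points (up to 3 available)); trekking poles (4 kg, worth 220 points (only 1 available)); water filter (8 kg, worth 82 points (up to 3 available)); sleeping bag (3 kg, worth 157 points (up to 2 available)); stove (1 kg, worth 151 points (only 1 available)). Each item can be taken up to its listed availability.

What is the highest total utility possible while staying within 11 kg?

685

The ratio ordering already packs tightly: trekking poles + 2×sleeping bag + stove, 11 kg, 685.
Nothing else within 11 kg beats 685.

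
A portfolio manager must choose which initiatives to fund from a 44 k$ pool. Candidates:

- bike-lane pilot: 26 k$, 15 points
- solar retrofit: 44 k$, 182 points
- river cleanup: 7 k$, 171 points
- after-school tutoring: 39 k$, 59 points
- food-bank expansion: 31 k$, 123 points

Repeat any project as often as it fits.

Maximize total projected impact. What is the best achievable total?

6×river cleanup uses 42 of the 44 k$ and totals 1026.
Nothing else within 44 k$ beats 1026.

1026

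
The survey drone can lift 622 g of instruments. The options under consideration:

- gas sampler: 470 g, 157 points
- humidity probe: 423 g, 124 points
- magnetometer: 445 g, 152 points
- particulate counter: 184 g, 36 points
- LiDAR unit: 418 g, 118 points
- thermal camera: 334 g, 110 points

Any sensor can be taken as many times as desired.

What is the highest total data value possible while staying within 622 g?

160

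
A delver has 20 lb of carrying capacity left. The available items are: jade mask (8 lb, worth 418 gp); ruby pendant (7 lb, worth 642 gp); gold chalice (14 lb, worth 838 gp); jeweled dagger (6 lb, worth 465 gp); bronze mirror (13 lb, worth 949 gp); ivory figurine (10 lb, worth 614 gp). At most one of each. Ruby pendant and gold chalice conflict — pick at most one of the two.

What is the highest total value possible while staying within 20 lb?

1591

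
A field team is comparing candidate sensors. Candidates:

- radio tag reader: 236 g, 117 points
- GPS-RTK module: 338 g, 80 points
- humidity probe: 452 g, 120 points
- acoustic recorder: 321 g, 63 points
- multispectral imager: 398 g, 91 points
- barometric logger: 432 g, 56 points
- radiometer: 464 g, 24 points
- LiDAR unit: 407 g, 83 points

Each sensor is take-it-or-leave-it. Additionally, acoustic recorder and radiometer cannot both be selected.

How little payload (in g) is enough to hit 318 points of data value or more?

Look for the lowest-payload combination reaching 318.
radio tag reader + humidity probe + multispectral imager reaches 328 using 1086 g.
No combination under 1086 g hits 318.

1086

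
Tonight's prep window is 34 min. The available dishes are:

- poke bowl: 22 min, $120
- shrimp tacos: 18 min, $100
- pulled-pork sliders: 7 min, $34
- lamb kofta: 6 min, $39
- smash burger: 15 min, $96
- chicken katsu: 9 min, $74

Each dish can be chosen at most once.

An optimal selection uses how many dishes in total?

The maximum profit within 34 min is 213.
shrimp tacos + lamb kofta + chicken katsu hits 213 at 33 min.
Any selection reaching 213 contains exactly 3 dishes.

3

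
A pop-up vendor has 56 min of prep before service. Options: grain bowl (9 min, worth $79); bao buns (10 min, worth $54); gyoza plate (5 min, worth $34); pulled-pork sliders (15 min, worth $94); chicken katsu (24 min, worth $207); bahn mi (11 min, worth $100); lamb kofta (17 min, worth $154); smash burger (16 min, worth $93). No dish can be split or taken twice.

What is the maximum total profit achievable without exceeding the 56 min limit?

Filling by ratio: grain bowl + bao buns + gyoza plate + bahn mi + lamb kofta for 421, with 4 min left unused.
Dropping bao buns and bahn mi frees 21 min; slotting in chicken katsu (24 min) lifts the total to 474 at 55 min.
Next best is chicken katsu + bahn mi + lamb kofta at 461 (52 min) — short by 13.

474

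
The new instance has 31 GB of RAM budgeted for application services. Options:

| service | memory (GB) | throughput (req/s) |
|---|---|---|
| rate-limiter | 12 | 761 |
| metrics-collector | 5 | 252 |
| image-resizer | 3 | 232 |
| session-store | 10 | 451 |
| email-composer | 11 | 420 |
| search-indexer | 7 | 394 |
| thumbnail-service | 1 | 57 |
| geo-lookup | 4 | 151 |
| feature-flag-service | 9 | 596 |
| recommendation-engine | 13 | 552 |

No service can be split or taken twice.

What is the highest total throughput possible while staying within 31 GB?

1983

Density check — image-resizer 77.33, feature-flag-service 66.22, rate-limiter 63.42 are the best per GB.
Filling by ratio: rate-limiter + metrics-collector + image-resizer + thumbnail-service + feature-flag-service for 1898, with 1 GB left unused.
The 6 GB tied up in metrics-collector and thumbnail-service is better spent on search-indexer — total rises to 1983 (31 GB).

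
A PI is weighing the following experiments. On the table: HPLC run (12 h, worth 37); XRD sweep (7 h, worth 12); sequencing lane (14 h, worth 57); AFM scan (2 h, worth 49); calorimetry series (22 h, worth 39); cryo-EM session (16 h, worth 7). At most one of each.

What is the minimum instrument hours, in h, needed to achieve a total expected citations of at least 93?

16

Look for the lowest-instrument combination reaching 93.
Taking sequencing lane + AFM scan gives 106 (≥ 93) for 16 h.
No combination under 16 h hits 93.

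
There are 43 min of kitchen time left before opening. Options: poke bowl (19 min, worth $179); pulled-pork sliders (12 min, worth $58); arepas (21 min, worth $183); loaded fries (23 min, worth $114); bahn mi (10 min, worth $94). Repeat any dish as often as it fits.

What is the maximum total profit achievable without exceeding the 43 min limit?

The ratio heuristic lands on 2×poke bowl (358) but leaves 5 min idle.
Dropping 2×poke bowl frees 38 min; slotting in 4×bahn mi (40 min) lifts the total to 376 at 40 min.
Nothing else within 43 min beats 376.

376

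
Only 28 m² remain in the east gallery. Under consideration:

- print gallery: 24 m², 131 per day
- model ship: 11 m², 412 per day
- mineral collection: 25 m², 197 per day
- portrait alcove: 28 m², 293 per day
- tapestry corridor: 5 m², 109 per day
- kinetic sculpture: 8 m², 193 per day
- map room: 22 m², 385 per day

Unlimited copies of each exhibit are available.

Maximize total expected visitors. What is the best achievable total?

2×model ship + tapestry corridor uses 27 of the 28 m² and totals 933.
That's the maximum — no swap from here does better than 933.

933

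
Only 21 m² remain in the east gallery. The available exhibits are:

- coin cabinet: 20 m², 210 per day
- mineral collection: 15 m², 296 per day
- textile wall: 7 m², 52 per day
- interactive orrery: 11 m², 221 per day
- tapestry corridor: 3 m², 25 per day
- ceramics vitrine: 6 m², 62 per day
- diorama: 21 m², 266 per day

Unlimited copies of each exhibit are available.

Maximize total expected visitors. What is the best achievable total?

358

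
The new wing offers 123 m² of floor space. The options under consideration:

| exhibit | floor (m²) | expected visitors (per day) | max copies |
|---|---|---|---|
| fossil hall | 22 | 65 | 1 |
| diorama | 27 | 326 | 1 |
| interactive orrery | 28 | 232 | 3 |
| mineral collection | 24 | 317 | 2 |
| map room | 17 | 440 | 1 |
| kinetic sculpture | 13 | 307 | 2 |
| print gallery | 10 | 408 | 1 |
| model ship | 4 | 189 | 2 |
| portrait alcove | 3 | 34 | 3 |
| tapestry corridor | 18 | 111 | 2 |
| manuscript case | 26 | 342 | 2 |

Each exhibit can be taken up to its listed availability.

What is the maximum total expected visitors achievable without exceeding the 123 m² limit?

2626

Greedy by ratio would take 2×mineral collection + map room + 2×kinetic sculpture + print gallery + 2×model ship + 3×portrait alcove: 118 m² used, total 2576.
The 48 m² tied up in 2×mineral collection is better spent on 2×manuscript case — total rises to 2626 (122 m²).
The spare 1 m² is too small for any remaining exhibit, and no exchange beats 2626.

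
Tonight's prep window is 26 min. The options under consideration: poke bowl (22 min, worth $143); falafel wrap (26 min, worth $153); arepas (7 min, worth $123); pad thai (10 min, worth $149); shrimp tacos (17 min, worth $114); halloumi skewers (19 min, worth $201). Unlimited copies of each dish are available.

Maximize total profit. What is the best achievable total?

395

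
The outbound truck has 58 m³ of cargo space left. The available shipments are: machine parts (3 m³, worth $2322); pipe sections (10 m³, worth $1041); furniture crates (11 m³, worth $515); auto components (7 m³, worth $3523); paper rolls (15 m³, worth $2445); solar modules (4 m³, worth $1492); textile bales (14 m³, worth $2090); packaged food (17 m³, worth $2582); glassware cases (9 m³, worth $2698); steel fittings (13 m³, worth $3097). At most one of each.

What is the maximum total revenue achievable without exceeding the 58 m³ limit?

15714

Greedy by ratio would take machine parts + auto components + paper rolls + solar modules + glassware cases + steel fittings: 51 m³ used, total 15577.
Replace paper rolls with packaged food: the trade gains 137 net, giving 15714 at 53 m³.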